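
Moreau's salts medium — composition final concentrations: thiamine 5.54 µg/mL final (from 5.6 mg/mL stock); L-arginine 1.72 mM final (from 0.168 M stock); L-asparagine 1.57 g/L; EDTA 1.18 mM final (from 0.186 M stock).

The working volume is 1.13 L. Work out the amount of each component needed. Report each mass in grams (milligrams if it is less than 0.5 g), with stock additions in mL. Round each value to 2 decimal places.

Scale factor relative to 1 L: 1.13.
thiamine: V = C2·V2/C1 = 5.54 µg/mL × 1130 mL ÷ 5600 µg/mL = 1.12 mL
L-arginine: dilute stock: 1.72 mM × 1130 mL ÷ 168 mM = 11.57 mL
L-asparagine: 1.57 g/L × 1.13 L = 1.77 g
EDTA: dilute stock: 1.18 mM × 1130 mL ÷ 186 mM = 7.17 mL

thiamine 1.12 mL; L-arginine 11.57 mL; L-asparagine 1.77 g; EDTA 7.17 mL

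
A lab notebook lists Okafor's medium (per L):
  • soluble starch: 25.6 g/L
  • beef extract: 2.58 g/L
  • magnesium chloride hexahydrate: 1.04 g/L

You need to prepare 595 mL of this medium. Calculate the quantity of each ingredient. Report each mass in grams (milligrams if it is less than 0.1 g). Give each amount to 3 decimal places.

soluble starch 15.232 g; beef extract 1.535 g; magnesium chloride hexahydrate 0.619 g

Working volume: 595 mL = 0.595 L.
soluble starch: 25.6 g/L × 0.595 L = 15.232 g
beef extract: 2.58 g/L × 0.595 L = 1.535 g
magnesium chloride hexahydrate: 1.04 g/L × 0.595 L = 0.619 g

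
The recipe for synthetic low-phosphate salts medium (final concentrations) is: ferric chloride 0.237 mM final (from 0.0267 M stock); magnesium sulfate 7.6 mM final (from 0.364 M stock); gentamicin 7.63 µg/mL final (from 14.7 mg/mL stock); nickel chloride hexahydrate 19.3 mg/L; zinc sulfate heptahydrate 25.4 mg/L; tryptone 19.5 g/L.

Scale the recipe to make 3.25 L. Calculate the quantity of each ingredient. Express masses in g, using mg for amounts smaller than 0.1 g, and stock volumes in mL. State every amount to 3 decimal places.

Working volume: 3.25 L.
ferric chloride: C1V1 = C2V2 → 0.237 mM × 3250 mL ÷ 26.7 mM = 28.848 mL
magnesium sulfate: dilute stock: 7.6 mM × 3250 mL ÷ 364 mM = 67.857 mL
gentamicin: dilute stock: 7.63 µg/mL × 3250 mL ÷ 14700 µg/mL = 1.687 mL
nickel chloride hexahydrate: 19.3 mg/L × 3.25 L = 62.725 mg
zinc sulfate heptahydrate: 25.4 mg/L × 3.25 L = 82.550 mg
tryptone: 19.5 g/L × 3.25 L = 63.375 g

ferric chloride 28.848 mL; magnesium sulfate 67.857 mL; gentamicin 1.687 mL; nickel chloride hexahydrate 62.725 mg; zinc sulfate heptahydrate 82.550 mg; tryptone 63.375 g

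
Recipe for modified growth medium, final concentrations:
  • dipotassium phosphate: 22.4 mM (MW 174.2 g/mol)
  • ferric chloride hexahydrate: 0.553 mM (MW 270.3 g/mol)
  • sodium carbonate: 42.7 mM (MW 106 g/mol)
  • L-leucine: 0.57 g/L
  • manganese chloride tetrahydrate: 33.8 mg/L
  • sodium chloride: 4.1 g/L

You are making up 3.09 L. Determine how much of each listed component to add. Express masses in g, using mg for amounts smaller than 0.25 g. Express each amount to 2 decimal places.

dipotassium phosphate 12.06 g; ferric chloride hexahydrate 0.46 g; sodium carbonate 13.99 g; L-leucine 1.76 g; manganese chloride tetrahydrate 104.44 mg; sodium chloride 12.67 g

Scale factor relative to 1 L: 3.09.
dipotassium phosphate: 22.4 mmol/L × 174.2 g/mol × 3.09 L ÷ 1000 = 12.06 g
ferric chloride hexahydrate: 0.553 mmol/L × 270.3 g/mol × 3.09 L ÷ 1000 = 0.46 g
sodium carbonate: 42.7 mmol/L × 106 g/mol × 3.09 L ÷ 1000 = 13.99 g
L-leucine: 0.57 g/L × 3.09 L = 1.76 g
manganese chloride tetrahydrate: 33.8 mg/L × 3.09 L = 104.44 mg
sodium chloride: 4.1 g/L × 3.09 L = 12.67 g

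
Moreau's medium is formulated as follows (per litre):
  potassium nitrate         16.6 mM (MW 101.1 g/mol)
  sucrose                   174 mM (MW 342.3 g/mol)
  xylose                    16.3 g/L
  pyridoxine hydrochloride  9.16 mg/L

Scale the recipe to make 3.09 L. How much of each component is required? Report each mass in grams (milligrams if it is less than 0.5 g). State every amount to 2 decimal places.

Scale factor relative to 1 L: 3.09.
potassium nitrate: 16.6 mmol/L × 101.1 g/mol × 3.09 L ÷ 1000 = 5.19 g
sucrose: 174 mmol/L × 342.3 g/mol × 3.09 L ÷ 1000 = 184.04 g
xylose: 16.3 g/L × 3.09 L = 50.37 g
pyridoxine hydrochloride: 9.16 mg/L × 3.09 L = 28.30 mg

potassium nitrate 5.19 g; sucrose 184.04 g; xylose 50.37 g; pyridoxine hydrochloride 28.30 mg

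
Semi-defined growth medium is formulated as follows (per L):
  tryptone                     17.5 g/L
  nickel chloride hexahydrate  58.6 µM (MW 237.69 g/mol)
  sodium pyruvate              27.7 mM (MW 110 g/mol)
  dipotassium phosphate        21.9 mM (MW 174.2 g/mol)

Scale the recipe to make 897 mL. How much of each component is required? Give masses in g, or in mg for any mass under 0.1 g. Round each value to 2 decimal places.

tryptone 15.70 g; nickel chloride hexahydrate 12.49 mg; sodium pyruvate 2.73 g; dipotassium phosphate 3.42 g

Working volume: 897 mL = 0.897 L.
tryptone: 17.5 g/L × 0.897 L = 15.70 g
nickel chloride hexahydrate: 58.6 µmol/L × 237.69 g/mol × 0.897 L ÷ 1000 = 12.49 mg
sodium pyruvate: 27.7 mmol/L × 110 g/mol × 0.897 L ÷ 1000 = 2.73 g
dipotassium phosphate: 21.9 mmol/L × 174.2 g/mol × 0.897 L ÷ 1000 = 3.42 g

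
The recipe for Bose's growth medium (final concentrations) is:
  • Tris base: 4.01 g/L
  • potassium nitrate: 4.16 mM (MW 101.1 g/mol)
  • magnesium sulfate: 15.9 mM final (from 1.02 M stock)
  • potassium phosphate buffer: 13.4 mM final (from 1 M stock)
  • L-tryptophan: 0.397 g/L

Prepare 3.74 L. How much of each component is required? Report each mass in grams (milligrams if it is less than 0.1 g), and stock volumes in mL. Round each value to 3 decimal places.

Working volume: 3.74 L.
Tris base: 4.01 g/L × 3.74 L = 14.997 g
potassium nitrate: 4.16 mmol/L × 101.1 g/mol × 3.74 L ÷ 1000 = 1.573 g
magnesium sulfate: V = C2·V2/C1 = 15.9 mM × 3740 mL ÷ 1020 mM = 58.300 mL
potassium phosphate buffer: V = C2·V2/C1 = 13.4 mM × 3740 mL ÷ 1000 mM = 50.116 mL
L-tryptophan: 0.397 g/L × 3.74 L = 1.485 g

Tris base 14.997 g; potassium nitrate 1.573 g; magnesium sulfate 58.300 mL; potassium phosphate buffer 50.116 mL; L-tryptophan 1.485 g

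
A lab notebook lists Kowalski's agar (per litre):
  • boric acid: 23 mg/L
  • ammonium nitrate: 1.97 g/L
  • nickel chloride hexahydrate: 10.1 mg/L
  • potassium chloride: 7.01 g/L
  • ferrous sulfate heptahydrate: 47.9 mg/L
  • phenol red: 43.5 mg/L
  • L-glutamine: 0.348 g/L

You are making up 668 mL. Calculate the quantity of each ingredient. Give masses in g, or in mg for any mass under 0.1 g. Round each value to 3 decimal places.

boric acid 15.364 mg; ammonium nitrate 1.316 g; nickel chloride hexahydrate 6.747 mg; potassium chloride 4.683 g; ferrous sulfate heptahydrate 31.997 mg; phenol red 29.058 mg; L-glutamine 0.232 g

Scale factor relative to 1 L: 0.668.
boric acid: 23 mg/L × 0.668 L = 15.364 mg
ammonium nitrate: 1.97 g/L × 0.668 L = 1.316 g
nickel chloride hexahydrate: 10.1 mg/L × 0.668 L = 6.747 mg
potassium chloride: 7.01 g/L × 0.668 L = 4.683 g
ferrous sulfate heptahydrate: 47.9 mg/L × 0.668 L = 31.997 mg
phenol red: 43.5 mg/L × 0.668 L = 29.058 mg
L-glutamine: 0.348 g/L × 0.668 L = 0.232 g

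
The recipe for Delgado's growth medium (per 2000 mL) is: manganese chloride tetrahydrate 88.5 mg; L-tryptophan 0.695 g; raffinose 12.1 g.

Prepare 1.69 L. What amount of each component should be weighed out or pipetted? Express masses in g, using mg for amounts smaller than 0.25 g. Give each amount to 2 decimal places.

Scale factor = 1690 mL / 2000 mL = 0.845.
manganese chloride tetrahydrate: 88.5 mg × (1690 mL / 2000 mL) = 74.78 mg
L-tryptophan: 0.695 g × (1690 mL / 2000 mL) = 0.59 g
raffinose: 12.1 g × (1690 mL / 2000 mL) = 10.22 g

manganese chloride tetrahydrate 74.78 mg; L-tryptophan 0.59 g; raffinose 10.22 g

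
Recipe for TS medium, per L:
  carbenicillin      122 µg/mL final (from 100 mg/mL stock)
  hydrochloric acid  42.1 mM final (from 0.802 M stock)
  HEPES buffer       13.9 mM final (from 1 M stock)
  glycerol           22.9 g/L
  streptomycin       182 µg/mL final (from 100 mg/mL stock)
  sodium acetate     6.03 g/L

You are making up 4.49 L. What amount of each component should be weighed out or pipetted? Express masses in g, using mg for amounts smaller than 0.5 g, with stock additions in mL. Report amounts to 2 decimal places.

carbenicillin 5.48 mL; hydrochloric acid 235.70 mL; HEPES buffer 62.41 mL; glycerol 102.82 g; streptomycin 8.17 mL; sodium acetate 27.07 g

Working volume: 4.49 L.
carbenicillin: C1V1 = C2V2 → 122 µg/mL × 4490 mL ÷ 100000 µg/mL = 5.48 mL
hydrochloric acid: dilute stock: 42.1 mM × 4490 mL ÷ 802 mM = 235.70 mL
HEPES buffer: dilute stock: 13.9 mM × 4490 mL ÷ 1000 mM = 62.41 mL
glycerol: 22.9 g/L × 4.49 L = 102.82 g
streptomycin: dilute stock: 182 µg/mL × 4490 mL ÷ 100000 µg/mL = 8.17 mL
sodium acetate: 6.03 g/L × 4.49 L = 27.07 g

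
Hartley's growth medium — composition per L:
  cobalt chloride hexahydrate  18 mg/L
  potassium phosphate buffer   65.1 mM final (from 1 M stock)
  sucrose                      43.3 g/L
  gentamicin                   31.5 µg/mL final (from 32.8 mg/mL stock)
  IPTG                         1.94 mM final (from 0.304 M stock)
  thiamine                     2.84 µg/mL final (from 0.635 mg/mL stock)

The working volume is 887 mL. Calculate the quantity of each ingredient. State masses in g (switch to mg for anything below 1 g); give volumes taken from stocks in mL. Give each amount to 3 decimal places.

Working volume: 887 mL = 0.887 L.
cobalt chloride hexahydrate: 18 mg/L × 0.887 L = 15.966 mg
potassium phosphate buffer: C1V1 = C2V2 → 65.1 mM × 887 mL ÷ 1000 mM = 57.744 mL
sucrose: 43.3 g/L × 0.887 L = 38.407 g
gentamicin: dilute stock: 31.5 µg/mL × 887 mL ÷ 32800 µg/mL = 0.852 mL
IPTG: C1V1 = C2V2 → 1.94 mM × 887 mL ÷ 304 mM = 5.660 mL
thiamine: dilute stock: 2.84 µg/mL × 887 mL ÷ 635 µg/mL = 3.967 mL

cobalt chloride hexahydrate 15.966 mg; potassium phosphate buffer 57.744 mL; sucrose 38.407 g; gentamicin 0.852 mL; IPTG 5.660 mL; thiamine 3.967 mL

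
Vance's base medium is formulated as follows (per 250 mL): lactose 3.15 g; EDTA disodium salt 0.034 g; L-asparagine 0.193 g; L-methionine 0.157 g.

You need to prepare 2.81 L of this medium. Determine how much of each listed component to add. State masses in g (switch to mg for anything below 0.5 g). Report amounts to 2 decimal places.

lactose 35.41 g; EDTA disodium salt 382.16 mg; L-asparagine 2.17 g; L-methionine 1.76 g

Ratio of target to recipe volume: 2810 / 250 = 11.24.
lactose: 3.15 g × (2810 mL / 250 mL) = 35.41 g
EDTA disodium salt: 0.034 g × (2810 mL / 250 mL) = 0.38216 g = 382.16 mg
L-asparagine: 0.193 g × (2810 mL / 250 mL) = 2.17 g
L-methionine: 0.157 g × (2810 mL / 250 mL) = 1.76 g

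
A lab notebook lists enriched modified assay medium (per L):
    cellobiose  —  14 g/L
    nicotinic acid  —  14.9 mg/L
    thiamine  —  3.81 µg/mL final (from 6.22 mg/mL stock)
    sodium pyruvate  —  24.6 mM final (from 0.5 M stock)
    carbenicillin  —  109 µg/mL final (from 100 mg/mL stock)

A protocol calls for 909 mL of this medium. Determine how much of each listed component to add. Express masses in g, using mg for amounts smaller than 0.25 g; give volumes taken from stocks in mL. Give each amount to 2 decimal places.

Scale factor relative to 1 L: 0.909.
cellobiose: 14 g/L × 0.909 L = 12.73 g
nicotinic acid: 14.9 mg/L × 0.909 L = 13.54 mg
thiamine: dilute stock: 3.81 µg/mL × 909 mL ÷ 6220 µg/mL = 0.56 mL
sodium pyruvate: V = C2·V2/C1 = 24.6 mM × 909 mL ÷ 500 mM = 44.72 mL
carbenicillin: C1V1 = C2V2 → 109 µg/mL × 909 mL ÷ 100000 µg/mL = 0.99 mL

cellobiose 12.73 g; nicotinic acid 13.54 mg; thiamine 0.56 mL; sodium pyruvate 44.72 mL; carbenicillin 0.99 mL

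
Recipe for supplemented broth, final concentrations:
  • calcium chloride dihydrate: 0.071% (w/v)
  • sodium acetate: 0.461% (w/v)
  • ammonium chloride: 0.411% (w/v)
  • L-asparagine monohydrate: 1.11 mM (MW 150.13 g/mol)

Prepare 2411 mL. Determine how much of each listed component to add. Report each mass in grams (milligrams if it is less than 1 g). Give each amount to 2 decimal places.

calcium chloride dihydrate 1.71 g; sodium acetate 11.11 g; ammonium chloride 9.91 g; L-asparagine monohydrate 401.78 mg

Scale factor relative to 1 L: 2.411.
calcium chloride dihydrate: 0.071 g per 100 mL × 2411 mL ÷ 100 = 1.71 g
sodium acetate: 0.461% w/v = 4.61 g/L → 4.61 × 2.411 L = 11.11 g
ammonium chloride: 0.411 g per 100 mL × 2411 mL ÷ 100 = 9.91 g
L-asparagine monohydrate: 1.11 mmol/L × 150.13 mg/mmol × 2.411 L = 401.78 mg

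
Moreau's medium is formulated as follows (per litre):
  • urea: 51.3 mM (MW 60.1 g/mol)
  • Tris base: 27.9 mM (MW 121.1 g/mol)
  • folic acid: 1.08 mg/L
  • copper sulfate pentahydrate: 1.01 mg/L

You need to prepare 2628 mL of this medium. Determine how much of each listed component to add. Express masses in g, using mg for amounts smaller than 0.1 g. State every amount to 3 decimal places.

Target volume = 2628 mL = 2.628 L.
urea: 51.3 mmol/L × 60.1 g/mol × 2.628 L ÷ 1000 = 8.102 g
Tris base: 27.9 mmol/L × 121.1 g/mol × 2.628 L ÷ 1000 = 8.879 g
folic acid: 1.08 mg/L × 2.628 L = 2.838 mg
copper sulfate pentahydrate: 1.01 mg/L × 2.628 L = 2.654 mg

urea 8.102 g; Tris base 8.879 g; folic acid 2.838 mg; copper sulfate pentahydrate 2.654 mg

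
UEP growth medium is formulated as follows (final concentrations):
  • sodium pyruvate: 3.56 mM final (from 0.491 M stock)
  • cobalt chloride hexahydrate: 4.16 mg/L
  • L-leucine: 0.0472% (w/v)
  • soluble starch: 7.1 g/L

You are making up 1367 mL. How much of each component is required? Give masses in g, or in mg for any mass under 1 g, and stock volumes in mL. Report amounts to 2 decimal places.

Working volume: 1367 mL = 1.367 L.
sodium pyruvate: V = C2·V2/C1 = 3.56 mM × 1367 mL ÷ 491 mM = 9.91 mL
cobalt chloride hexahydrate: 4.16 mg/L × 1.367 L = 5.69 mg
L-leucine: 0.0472 g per 100 mL × 1367 mL ÷ 100 = 0.645224 g = 645.22 mg
soluble starch: 7.1 g/L × 1.367 L = 9.71 g

sodium pyruvate 9.91 mL; cobalt chloride hexahydrate 5.69 mg; L-leucine 645.22 mg; soluble starch 9.71 g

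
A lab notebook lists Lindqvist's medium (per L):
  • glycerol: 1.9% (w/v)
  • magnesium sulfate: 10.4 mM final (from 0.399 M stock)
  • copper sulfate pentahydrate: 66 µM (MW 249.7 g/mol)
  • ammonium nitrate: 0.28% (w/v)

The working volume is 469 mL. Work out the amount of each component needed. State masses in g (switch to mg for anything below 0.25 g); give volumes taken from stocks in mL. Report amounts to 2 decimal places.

glycerol 8.91 g; magnesium sulfate 12.22 mL; copper sulfate pentahydrate 7.73 mg; ammonium nitrate 1.31 g

Working volume: 469 mL = 0.469 L.
glycerol: 1.9% w/v = 19 g/L → 19 × 0.469 L = 8.91 g
magnesium sulfate: dilute stock: 10.4 mM × 469 mL ÷ 399 mM = 12.22 mL
copper sulfate pentahydrate: 66 µmol/L × 249.7 g/mol × 0.469 L ÷ 1000 = 7.73 mg
ammonium nitrate: 0.28% w/v = 2.8 g/L → 2.8 × 0.469 L = 1.31 g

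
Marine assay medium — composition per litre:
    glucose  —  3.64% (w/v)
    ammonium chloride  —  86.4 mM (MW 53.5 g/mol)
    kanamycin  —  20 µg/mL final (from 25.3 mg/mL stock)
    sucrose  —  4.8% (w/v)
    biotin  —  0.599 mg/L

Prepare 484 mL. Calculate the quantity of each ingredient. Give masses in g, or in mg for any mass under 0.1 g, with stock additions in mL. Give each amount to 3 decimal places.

Target volume = 484 mL = 0.484 L.
glucose: 3.64% w/v = 36.4 g/L → 36.4 × 0.484 L = 17.618 g
ammonium chloride: 86.4 mmol/L × 53.5 g/mol × 0.484 L ÷ 1000 = 2.237 g
kanamycin: V = C2·V2/C1 = 20 µg/mL × 484 mL ÷ 25300 µg/mL = 0.383 mL
sucrose: 4.8% w/v = 48 g/L → 48 × 0.484 L = 23.232 g
biotin: 0.599 mg/L × 0.484 L = 0.290 mg

glucose 17.618 g; ammonium chloride 2.237 g; kanamycin 0.383 mL; sucrose 23.232 g; biotin 0.290 mg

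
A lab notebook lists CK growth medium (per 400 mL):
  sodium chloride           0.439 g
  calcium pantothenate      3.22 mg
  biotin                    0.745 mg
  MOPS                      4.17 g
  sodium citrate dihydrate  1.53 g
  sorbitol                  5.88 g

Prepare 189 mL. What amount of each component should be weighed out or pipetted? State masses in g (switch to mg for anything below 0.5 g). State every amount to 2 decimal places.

sodium chloride 207.43 mg; calcium pantothenate 1.52 mg; biotin 0.35 mg; MOPS 1.97 g; sodium citrate dihydrate 0.72 g; sorbitol 2.78 g

Ratio of target to recipe volume: 189 / 400 = 0.4725.
sodium chloride: 0.439 g × (189 mL / 400 mL) = 0.207427 g = 207.43 mg
calcium pantothenate: 3.22 mg × (189 mL / 400 mL) = 1.52 mg
biotin: 0.745 mg × (189 mL / 400 mL) = 0.35 mg
MOPS: 4.17 g × (189 mL / 400 mL) = 1.97 g
sodium citrate dihydrate: 1.53 g × (189 mL / 400 mL) = 0.72 g
sorbitol: 5.88 g × (189 mL / 400 mL) = 2.78 g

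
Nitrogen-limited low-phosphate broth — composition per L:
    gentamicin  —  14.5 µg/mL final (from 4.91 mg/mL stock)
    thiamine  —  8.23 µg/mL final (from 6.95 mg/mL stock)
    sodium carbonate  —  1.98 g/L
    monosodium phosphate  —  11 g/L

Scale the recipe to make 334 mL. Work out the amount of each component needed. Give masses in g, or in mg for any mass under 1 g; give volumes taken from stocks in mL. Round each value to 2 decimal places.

Working volume: 334 mL = 0.334 L.
gentamicin: dilute stock: 14.5 µg/mL × 334 mL ÷ 4910 µg/mL = 0.99 mL
thiamine: V = C2·V2/C1 = 8.23 µg/mL × 334 mL ÷ 6950 µg/mL = 0.40 mL
sodium carbonate: 1.98 g/L × 0.334 L = 0.66132 g = 661.32 mg
monosodium phosphate: 11 g/L × 0.334 L = 3.67 g

gentamicin 0.99 mL; thiamine 0.40 mL; sodium carbonate 661.32 mg; monosodium phosphate 3.67 g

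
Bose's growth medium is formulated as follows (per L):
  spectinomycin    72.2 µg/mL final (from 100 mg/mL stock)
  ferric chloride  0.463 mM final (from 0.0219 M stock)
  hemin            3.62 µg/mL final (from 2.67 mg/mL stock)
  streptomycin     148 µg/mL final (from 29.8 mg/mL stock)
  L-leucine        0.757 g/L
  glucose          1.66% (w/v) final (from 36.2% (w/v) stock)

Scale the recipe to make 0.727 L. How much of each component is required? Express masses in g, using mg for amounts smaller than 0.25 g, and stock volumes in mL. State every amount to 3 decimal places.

Working volume: 0.727 L.
spectinomycin: dilute stock: 72.2 µg/mL × 727 mL ÷ 100000 µg/mL = 0.525 mL
ferric chloride: V = C2·V2/C1 = 0.463 mM × 727 mL ÷ 21.9 mM = 15.370 mL
hemin: V = C2·V2/C1 = 3.62 µg/mL × 727 mL ÷ 2670 µg/mL = 0.986 mL
streptomycin: dilute stock: 148 µg/mL × 727 mL ÷ 29800 µg/mL = 3.611 mL
L-leucine: 0.757 g/L × 0.727 L = 0.550 g
glucose: V = C2·V2/C1 = 1.66% ÷ 36.2% × 727 mL = 33.338 mL

spectinomycin 0.525 mL; ferric chloride 15.370 mL; hemin 0.986 mL; streptomycin 3.611 mL; L-leucine 0.550 g; glucose 33.338 mL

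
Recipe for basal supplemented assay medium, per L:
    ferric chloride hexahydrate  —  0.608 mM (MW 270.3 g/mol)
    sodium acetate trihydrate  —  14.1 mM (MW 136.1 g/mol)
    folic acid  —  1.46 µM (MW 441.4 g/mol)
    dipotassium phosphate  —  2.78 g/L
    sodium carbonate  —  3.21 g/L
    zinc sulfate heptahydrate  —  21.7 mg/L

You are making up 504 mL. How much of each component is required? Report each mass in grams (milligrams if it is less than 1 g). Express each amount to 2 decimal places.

ferric chloride hexahydrate 82.83 mg; sodium acetate trihydrate 967.18 mg; folic acid 0.32 mg; dipotassium phosphate 1.40 g; sodium carbonate 1.62 g; zinc sulfate heptahydrate 10.94 mg

Working volume: 504 mL = 0.504 L.
ferric chloride hexahydrate: 0.608 mmol/L × 270.3 mg/mmol × 0.504 L = 82.83 mg
sodium acetate trihydrate: 14.1 mmol/L × 136.1 mg/mmol × 0.504 L = 967.18 mg
folic acid: 1.46 µmol/L × 441.4 g/mol × 0.504 L ÷ 1000 = 0.32 mg
dipotassium phosphate: 2.78 g/L × 0.504 L = 1.40 g
sodium carbonate: 3.21 g/L × 0.504 L = 1.62 g
zinc sulfate heptahydrate: 21.7 mg/L × 0.504 L = 10.94 mg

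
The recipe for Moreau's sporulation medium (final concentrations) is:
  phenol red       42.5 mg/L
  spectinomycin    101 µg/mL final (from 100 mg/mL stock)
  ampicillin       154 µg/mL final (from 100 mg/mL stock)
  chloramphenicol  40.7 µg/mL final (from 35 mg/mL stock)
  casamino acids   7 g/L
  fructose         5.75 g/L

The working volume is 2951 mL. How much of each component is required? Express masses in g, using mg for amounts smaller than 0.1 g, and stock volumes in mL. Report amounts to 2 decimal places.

phenol red 0.13 g; spectinomycin 2.98 mL; ampicillin 4.54 mL; chloramphenicol 3.43 mL; casamino acids 20.66 g; fructose 16.97 g

Scale factor relative to 1 L: 2.951.
phenol red: 42.5 mg/L × 2.951 L = 125.418 mg = 0.13 g
spectinomycin: V = C2·V2/C1 = 101 µg/mL × 2951 mL ÷ 100000 µg/mL = 2.98 mL
ampicillin: C1V1 = C2V2 → 154 µg/mL × 2951 mL ÷ 100000 µg/mL = 4.54 mL
chloramphenicol: C1V1 = C2V2 → 40.7 µg/mL × 2951 mL ÷ 35000 µg/mL = 3.43 mL
casamino acids: 7 g/L × 2.951 L = 20.66 g
fructose: 5.75 g/L × 2.951 L = 16.97 g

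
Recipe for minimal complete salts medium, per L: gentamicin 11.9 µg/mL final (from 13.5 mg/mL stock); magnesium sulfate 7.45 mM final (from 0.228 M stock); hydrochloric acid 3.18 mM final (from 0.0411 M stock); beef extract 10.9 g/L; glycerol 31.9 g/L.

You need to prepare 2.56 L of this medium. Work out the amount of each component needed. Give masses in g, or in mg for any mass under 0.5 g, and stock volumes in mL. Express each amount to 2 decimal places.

gentamicin 2.26 mL; magnesium sulfate 83.65 mL; hydrochloric acid 198.07 mL; beef extract 27.90 g; glycerol 81.66 g

Scale factor relative to 1 L: 2.56.
gentamicin: dilute stock: 11.9 µg/mL × 2560 mL ÷ 13500 µg/mL = 2.26 mL
magnesium sulfate: C1V1 = C2V2 → 7.45 mM × 2560 mL ÷ 228 mM = 83.65 mL
hydrochloric acid: dilute stock: 3.18 mM × 2560 mL ÷ 41.1 mM = 198.07 mL
beef extract: 10.9 g/L × 2.56 L = 27.90 g
glycerol: 31.9 g/L × 2.56 L = 81.66 g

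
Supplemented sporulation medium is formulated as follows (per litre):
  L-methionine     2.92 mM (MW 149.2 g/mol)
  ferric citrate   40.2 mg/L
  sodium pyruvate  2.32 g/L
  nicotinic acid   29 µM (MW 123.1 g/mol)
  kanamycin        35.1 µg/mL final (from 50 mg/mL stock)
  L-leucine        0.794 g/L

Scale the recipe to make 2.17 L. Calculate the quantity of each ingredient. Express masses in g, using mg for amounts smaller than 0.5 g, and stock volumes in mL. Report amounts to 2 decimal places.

Scale factor relative to 1 L: 2.17.
L-methionine: 2.92 mmol/L × 149.2 g/mol × 2.17 L ÷ 1000 = 0.95 g
ferric citrate: 40.2 mg/L × 2.17 L = 87.23 mg
sodium pyruvate: 2.32 g/L × 2.17 L = 5.03 g
nicotinic acid: 29 µmol/L × 123.1 g/mol × 2.17 L ÷ 1000 = 7.75 mg
kanamycin: dilute stock: 35.1 µg/mL × 2170 mL ÷ 50000 µg/mL = 1.52 mL
L-leucine: 0.794 g/L × 2.17 L = 1.72 g

L-methionine 0.95 g; ferric citrate 87.23 mg; sodium pyruvate 5.03 g; nicotinic acid 7.75 mg; kanamycin 1.52 mL; L-leucine 1.72 g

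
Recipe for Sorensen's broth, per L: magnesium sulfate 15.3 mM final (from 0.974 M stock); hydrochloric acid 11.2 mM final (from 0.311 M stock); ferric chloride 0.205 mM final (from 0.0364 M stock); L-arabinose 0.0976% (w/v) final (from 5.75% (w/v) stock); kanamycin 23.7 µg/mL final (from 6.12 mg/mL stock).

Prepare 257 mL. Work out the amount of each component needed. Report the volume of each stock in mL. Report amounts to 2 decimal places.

Working volume: 257 mL = 0.257 L.
magnesium sulfate: C1V1 = C2V2 → 15.3 mM × 257 mL ÷ 974 mM = 4.04 mL
hydrochloric acid: dilute stock: 11.2 mM × 257 mL ÷ 311 mM = 9.26 mL
ferric chloride: C1V1 = C2V2 → 0.205 mM × 257 mL ÷ 36.4 mM = 1.45 mL
L-arabinose: V = C2·V2/C1 = 0.0976% ÷ 5.75% × 257 mL = 4.36 mL
kanamycin: C1V1 = C2V2 → 23.7 µg/mL × 257 mL ÷ 6120 µg/mL = 1.00 mL

magnesium sulfate 4.04 mL; hydrochloric acid 9.26 mL; ferric chloride 1.45 mL; L-arabinose 4.36 mL; kanamycin 1.00 mL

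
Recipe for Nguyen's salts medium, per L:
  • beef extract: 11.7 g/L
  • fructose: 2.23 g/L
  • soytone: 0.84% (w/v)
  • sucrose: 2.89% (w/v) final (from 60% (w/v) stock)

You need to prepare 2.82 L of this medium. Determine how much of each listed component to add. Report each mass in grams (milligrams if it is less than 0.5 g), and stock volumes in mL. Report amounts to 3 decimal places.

beef extract 32.994 g; fructose 6.289 g; soytone 23.688 g; sucrose 135.830 mL

Working volume: 2.82 L.
beef extract: 11.7 g/L × 2.82 L = 32.994 g
fructose: 2.23 g/L × 2.82 L = 6.289 g
soytone: 0.84% w/v = 8.4 g/L → 8.4 × 2.82 L = 23.688 g
sucrose: dilute stock: 2.89% ÷ 60% × 2820 mL = 135.830 mL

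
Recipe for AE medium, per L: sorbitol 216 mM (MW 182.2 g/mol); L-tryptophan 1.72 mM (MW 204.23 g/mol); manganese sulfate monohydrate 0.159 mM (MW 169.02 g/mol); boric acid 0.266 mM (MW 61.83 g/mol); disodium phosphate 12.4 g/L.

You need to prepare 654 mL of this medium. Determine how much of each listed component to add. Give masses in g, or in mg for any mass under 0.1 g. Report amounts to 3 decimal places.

Scale factor relative to 1 L: 0.654.
sorbitol: 216 mmol/L × 182.2 g/mol × 0.654 L ÷ 1000 = 25.738 g
L-tryptophan: 1.72 mmol/L × 204.23 g/mol × 0.654 L ÷ 1000 = 0.230 g
manganese sulfate monohydrate: 0.159 mmol/L × 169.02 mg/mmol × 0.654 L = 17.576 mg
boric acid: 0.266 mmol/L × 61.83 mg/mmol × 0.654 L = 10.756 mg
disodium phosphate: 12.4 g/L × 0.654 L = 8.110 g

sorbitol 25.738 g; L-tryptophan 0.230 g; manganese sulfate monohydrate 17.576 mg; boric acid 10.756 mg; disodium phosphate 8.110 g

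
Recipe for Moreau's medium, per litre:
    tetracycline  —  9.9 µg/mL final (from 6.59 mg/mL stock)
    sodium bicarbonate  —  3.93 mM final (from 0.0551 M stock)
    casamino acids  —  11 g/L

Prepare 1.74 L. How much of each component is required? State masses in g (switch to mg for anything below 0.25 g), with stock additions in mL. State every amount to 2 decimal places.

Working volume: 1.74 L.
tetracycline: V = C2·V2/C1 = 9.9 µg/mL × 1740 mL ÷ 6590 µg/mL = 2.61 mL
sodium bicarbonate: V = C2·V2/C1 = 3.93 mM × 1740 mL ÷ 55.1 mM = 124.11 mL
casamino acids: 11 g/L × 1.74 L = 19.14 g

tetracycline 2.61 mL; sodium bicarbonate 124.11 mL; casamino acids 19.14 g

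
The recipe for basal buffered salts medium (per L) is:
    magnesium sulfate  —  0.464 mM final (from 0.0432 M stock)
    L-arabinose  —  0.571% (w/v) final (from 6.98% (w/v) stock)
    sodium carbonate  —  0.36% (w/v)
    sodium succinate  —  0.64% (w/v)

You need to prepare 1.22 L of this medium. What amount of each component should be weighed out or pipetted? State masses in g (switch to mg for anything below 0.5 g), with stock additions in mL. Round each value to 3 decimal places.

Scale factor relative to 1 L: 1.22.
magnesium sulfate: V = C2·V2/C1 = 0.464 mM × 1220 mL ÷ 43.2 mM = 13.104 mL
L-arabinose: V = C2·V2/C1 = 0.571% ÷ 6.98% × 1220 mL = 99.802 mL
sodium carbonate: 0.36 g per 100 mL × 1220 mL ÷ 100 = 4.392 g
sodium succinate: 0.64% w/v = 6.4 g/L → 6.4 × 1.22 L = 7.808 g

magnesium sulfate 13.104 mL; L-arabinose 99.802 mL; sodium carbonate 4.392 g; sodium succinate 7.808 g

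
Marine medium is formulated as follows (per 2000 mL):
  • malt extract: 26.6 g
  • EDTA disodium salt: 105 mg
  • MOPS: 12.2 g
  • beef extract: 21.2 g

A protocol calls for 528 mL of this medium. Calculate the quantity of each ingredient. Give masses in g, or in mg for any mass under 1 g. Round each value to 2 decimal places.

malt extract 7.02 g; EDTA disodium salt 27.72 mg; MOPS 3.22 g; beef extract 5.60 g

Ratio of target to recipe volume: 528 / 2000 = 0.264.
malt extract: 26.6 g × (528 mL / 2000 mL) = 7.02 g
EDTA disodium salt: 105 mg × (528 mL / 2000 mL) = 27.72 mg
MOPS: 12.2 g × (528 mL / 2000 mL) = 3.22 g
beef extract: 21.2 g × (528 mL / 2000 mL) = 5.60 g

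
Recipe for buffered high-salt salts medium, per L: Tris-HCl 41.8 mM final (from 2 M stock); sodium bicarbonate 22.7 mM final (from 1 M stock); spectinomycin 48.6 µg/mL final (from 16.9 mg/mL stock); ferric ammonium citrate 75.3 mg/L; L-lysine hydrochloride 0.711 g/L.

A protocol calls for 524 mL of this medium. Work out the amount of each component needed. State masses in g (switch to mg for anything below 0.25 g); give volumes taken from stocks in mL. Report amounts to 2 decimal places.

Tris-HCl 10.95 mL; sodium bicarbonate 11.89 mL; spectinomycin 1.51 mL; ferric ammonium citrate 39.46 mg; L-lysine hydrochloride 0.37 g

Scale factor relative to 1 L: 0.524.
Tris-HCl: dilute stock: 41.8 mM × 524 mL ÷ 2000 mM = 10.95 mL
sodium bicarbonate: C1V1 = C2V2 → 22.7 mM × 524 mL ÷ 1000 mM = 11.89 mL
spectinomycin: C1V1 = C2V2 → 48.6 µg/mL × 524 mL ÷ 16900 µg/mL = 1.51 mL
ferric ammonium citrate: 75.3 mg/L × 0.524 L = 39.46 mg
L-lysine hydrochloride: 0.711 g/L × 0.524 L = 0.37 g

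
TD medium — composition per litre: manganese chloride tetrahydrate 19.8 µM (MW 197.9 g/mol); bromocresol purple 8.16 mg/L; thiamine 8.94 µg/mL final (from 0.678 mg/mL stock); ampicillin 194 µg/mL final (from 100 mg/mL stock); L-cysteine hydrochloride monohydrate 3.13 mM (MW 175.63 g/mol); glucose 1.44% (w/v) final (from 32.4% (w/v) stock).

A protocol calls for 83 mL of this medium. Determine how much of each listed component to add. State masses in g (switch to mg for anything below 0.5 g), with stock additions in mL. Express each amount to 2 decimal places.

manganese chloride tetrahydrate 0.33 mg; bromocresol purple 0.68 mg; thiamine 1.09 mL; ampicillin 0.16 mL; L-cysteine hydrochloride monohydrate 45.63 mg; glucose 3.69 mL

Working volume: 83 mL = 0.083 L.
manganese chloride tetrahydrate: 19.8 µmol/L × 197.9 g/mol × 0.083 L ÷ 1000 = 0.33 mg
bromocresol purple: 8.16 mg/L × 0.083 L = 0.68 mg
thiamine: dilute stock: 8.94 µg/mL × 83 mL ÷ 678 µg/mL = 1.09 mL
ampicillin: dilute stock: 194 µg/mL × 83 mL ÷ 100000 µg/mL = 0.16 mL
L-cysteine hydrochloride monohydrate: 3.13 mmol/L × 175.63 mg/mmol × 0.083 L = 45.63 mg
glucose: C1V1 = C2V2 → 1.44% ÷ 32.4% × 83 mL = 3.69 mL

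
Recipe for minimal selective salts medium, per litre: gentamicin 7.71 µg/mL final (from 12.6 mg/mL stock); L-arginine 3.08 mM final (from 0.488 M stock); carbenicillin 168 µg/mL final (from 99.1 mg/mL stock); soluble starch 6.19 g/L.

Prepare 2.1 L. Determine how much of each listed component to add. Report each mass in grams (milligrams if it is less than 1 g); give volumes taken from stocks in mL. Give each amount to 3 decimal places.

Working volume: 2.1 L.
gentamicin: dilute stock: 7.71 µg/mL × 2100 mL ÷ 12600 µg/mL = 1.285 mL
L-arginine: V = C2·V2/C1 = 3.08 mM × 2100 mL ÷ 488 mM = 13.254 mL
carbenicillin: dilute stock: 168 µg/mL × 2100 mL ÷ 99100 µg/mL = 3.560 mL
soluble starch: 6.19 g/L × 2.1 L = 12.999 g

gentamicin 1.285 mL; L-arginine 13.254 mL; carbenicillin 3.560 mL; soluble starch 12.999 g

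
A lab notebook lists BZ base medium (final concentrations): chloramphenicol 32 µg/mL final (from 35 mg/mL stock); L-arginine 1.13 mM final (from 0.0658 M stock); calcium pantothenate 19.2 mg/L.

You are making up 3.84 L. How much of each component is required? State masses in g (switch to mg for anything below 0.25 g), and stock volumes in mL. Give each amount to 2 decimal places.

chloramphenicol 3.51 mL; L-arginine 65.95 mL; calcium pantothenate 73.73 mg

Scale factor relative to 1 L: 3.84.
chloramphenicol: dilute stock: 32 µg/mL × 3840 mL ÷ 35000 µg/mL = 3.51 mL
L-arginine: V = C2·V2/C1 = 1.13 mM × 3840 mL ÷ 65.8 mM = 65.95 mL
calcium pantothenate: 19.2 mg/L × 3.84 L = 73.73 mg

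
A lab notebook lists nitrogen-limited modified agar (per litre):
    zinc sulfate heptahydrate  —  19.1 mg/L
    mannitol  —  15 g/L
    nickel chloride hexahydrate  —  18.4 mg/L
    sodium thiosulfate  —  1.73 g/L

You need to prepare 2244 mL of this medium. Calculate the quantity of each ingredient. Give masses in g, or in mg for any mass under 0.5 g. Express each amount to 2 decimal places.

Scale factor relative to 1 L: 2.244.
zinc sulfate heptahydrate: 19.1 mg/L × 2.244 L = 42.86 mg
mannitol: 15 g/L × 2.244 L = 33.66 g
nickel chloride hexahydrate: 18.4 mg/L × 2.244 L = 41.29 mg
sodium thiosulfate: 1.73 g/L × 2.244 L = 3.88 g

zinc sulfate heptahydrate 42.86 mg; mannitol 33.66 g; nickel chloride hexahydrate 41.29 mg; sodium thiosulfate 3.88 g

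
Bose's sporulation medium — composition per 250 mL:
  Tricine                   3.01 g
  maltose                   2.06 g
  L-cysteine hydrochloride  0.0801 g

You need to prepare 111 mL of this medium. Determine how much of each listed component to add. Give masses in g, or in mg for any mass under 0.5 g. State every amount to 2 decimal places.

Scale factor = 111 mL / 250 mL = 0.444.
Tricine: 3.01 g × (111 mL / 250 mL) = 1.34 g
maltose: 2.06 g × (111 mL / 250 mL) = 0.91 g
L-cysteine hydrochloride: 0.0801 g × (111 mL / 250 mL) = 0.0355644 g = 35.56 mg

Tricine 1.34 g; maltose 0.91 g; L-cysteine hydrochloride 35.56 mg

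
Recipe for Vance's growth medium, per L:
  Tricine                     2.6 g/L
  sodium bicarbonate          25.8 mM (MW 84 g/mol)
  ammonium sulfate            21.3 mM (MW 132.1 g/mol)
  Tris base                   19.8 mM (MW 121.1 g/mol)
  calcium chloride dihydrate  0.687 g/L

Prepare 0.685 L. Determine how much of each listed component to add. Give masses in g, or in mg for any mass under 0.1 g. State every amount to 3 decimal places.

Tricine 1.781 g; sodium bicarbonate 1.485 g; ammonium sulfate 1.927 g; Tris base 1.642 g; calcium chloride dihydrate 0.471 g

Scale factor relative to 1 L: 0.685.
Tricine: 2.6 g/L × 0.685 L = 1.781 g
sodium bicarbonate: 25.8 mmol/L × 84 g/mol × 0.685 L ÷ 1000 = 1.485 g
ammonium sulfate: 21.3 mmol/L × 132.1 g/mol × 0.685 L ÷ 1000 = 1.927 g
Tris base: 19.8 mmol/L × 121.1 g/mol × 0.685 L ÷ 1000 = 1.642 g
calcium chloride dihydrate: 0.687 g/L × 0.685 L = 0.471 g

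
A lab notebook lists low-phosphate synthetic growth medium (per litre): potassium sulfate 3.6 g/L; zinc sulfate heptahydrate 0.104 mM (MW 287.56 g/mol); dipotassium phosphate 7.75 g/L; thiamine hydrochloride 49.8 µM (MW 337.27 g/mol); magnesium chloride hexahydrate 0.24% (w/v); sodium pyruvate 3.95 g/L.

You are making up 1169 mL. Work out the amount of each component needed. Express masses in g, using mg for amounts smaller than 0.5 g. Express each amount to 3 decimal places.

Target volume = 1169 mL = 1.169 L.
potassium sulfate: 3.6 g/L × 1.169 L = 4.208 g
zinc sulfate heptahydrate: 0.104 mmol/L × 287.56 mg/mmol × 1.169 L = 34.960 mg
dipotassium phosphate: 7.75 g/L × 1.169 L = 9.060 g
thiamine hydrochloride: 49.8 µmol/L × 337.27 g/mol × 1.169 L ÷ 1000 = 19.635 mg
magnesium chloride hexahydrate: 0.24 g per 100 mL × 1169 mL ÷ 100 = 2.806 g
sodium pyruvate: 3.95 g/L × 1.169 L = 4.618 g

potassium sulfate 4.208 g; zinc sulfate heptahydrate 34.960 mg; dipotassium phosphate 9.060 g; thiamine hydrochloride 19.635 mg; magnesium chloride hexahydrate 2.806 g; sodium pyruvate 4.618 g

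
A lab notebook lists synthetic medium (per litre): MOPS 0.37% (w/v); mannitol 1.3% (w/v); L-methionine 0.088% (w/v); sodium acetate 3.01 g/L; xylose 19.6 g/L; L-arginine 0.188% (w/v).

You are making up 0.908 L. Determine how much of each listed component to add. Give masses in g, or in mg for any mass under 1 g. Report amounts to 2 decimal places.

Working volume: 0.908 L.
MOPS: 0.37 g per 100 mL × 908 mL ÷ 100 = 3.36 g
mannitol: 1.3% w/v = 13 g/L → 13 × 0.908 L = 11.80 g
L-methionine: 0.088 g per 100 mL × 908 mL ÷ 100 = 0.79904 g = 799.04 mg
sodium acetate: 3.01 g/L × 0.908 L = 2.73 g
xylose: 19.6 g/L × 0.908 L = 17.80 g
L-arginine: 0.188% w/v = 1.88 g/L → 1.88 × 0.908 L = 1.71 g

MOPS 3.36 g; mannitol 11.80 g; L-methionine 799.04 mg; sodium acetate 2.73 g; xylose 17.80 g; L-arginine 1.71 g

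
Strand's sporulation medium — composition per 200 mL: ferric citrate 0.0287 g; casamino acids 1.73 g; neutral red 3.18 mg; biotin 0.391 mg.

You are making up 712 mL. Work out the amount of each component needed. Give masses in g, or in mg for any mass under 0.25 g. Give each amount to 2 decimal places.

ferric citrate 102.17 mg; casamino acids 6.16 g; neutral red 11.32 mg; biotin 1.39 mg

Ratio of target to recipe volume: 712 / 200 = 3.56.
ferric citrate: 0.0287 g × (712 mL / 200 mL) = 0.102172 g = 102.17 mg
casamino acids: 1.73 g × (712 mL / 200 mL) = 6.16 g
neutral red: 3.18 mg × (712 mL / 200 mL) = 11.32 mg
biotin: 0.391 mg × (712 mL / 200 mL) = 1.39 mg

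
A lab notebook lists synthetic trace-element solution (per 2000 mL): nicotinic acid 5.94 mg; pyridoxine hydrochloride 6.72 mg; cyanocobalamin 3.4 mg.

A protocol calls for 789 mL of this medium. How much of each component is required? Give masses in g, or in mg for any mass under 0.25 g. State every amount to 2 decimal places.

nicotinic acid 2.34 mg; pyridoxine hydrochloride 2.65 mg; cyanocobalamin 1.34 mg

Scale factor = 789 mL / 2000 mL = 0.3945.
nicotinic acid: 5.94 mg × (789 mL / 2000 mL) = 2.34 mg
pyridoxine hydrochloride: 6.72 mg × (789 mL / 2000 mL) = 2.65 mg
cyanocobalamin: 3.4 mg × (789 mL / 2000 mL) = 1.34 mg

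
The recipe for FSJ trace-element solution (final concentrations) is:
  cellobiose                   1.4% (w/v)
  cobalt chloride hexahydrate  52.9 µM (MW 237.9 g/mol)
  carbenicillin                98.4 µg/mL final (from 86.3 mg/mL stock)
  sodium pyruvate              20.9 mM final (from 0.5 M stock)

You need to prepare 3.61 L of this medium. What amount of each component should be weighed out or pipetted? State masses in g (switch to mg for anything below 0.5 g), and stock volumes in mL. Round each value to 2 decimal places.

Working volume: 3.61 L.
cellobiose: 1.4% w/v = 14 g/L → 14 × 3.61 L = 50.54 g
cobalt chloride hexahydrate: 52.9 µmol/L × 237.9 g/mol × 3.61 L ÷ 1000 = 45.43 mg
carbenicillin: dilute stock: 98.4 µg/mL × 3610 mL ÷ 86300 µg/mL = 4.12 mL
sodium pyruvate: C1V1 = C2V2 → 20.9 mM × 3610 mL ÷ 500 mM = 150.90 mL

cellobiose 50.54 g; cobalt chloride hexahydrate 45.43 mg; carbenicillin 4.12 mL; sodium pyruvate 150.90 mL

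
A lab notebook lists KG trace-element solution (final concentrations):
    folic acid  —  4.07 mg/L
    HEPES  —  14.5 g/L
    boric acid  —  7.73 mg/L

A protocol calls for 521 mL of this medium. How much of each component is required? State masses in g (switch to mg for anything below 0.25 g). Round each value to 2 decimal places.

folic acid 2.12 mg; HEPES 7.55 g; boric acid 4.03 mg

Scale factor relative to 1 L: 0.521.
folic acid: 4.07 mg/L × 0.521 L = 2.12 mg
HEPES: 14.5 g/L × 0.521 L = 7.55 g
boric acid: 7.73 mg/L × 0.521 L = 4.03 mg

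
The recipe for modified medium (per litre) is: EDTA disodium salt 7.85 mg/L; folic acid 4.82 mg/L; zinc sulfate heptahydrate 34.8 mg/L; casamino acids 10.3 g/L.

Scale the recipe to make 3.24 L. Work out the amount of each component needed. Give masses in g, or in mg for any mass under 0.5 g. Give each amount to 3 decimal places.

Working volume: 3.24 L.
EDTA disodium salt: 7.85 mg/L × 3.24 L = 25.434 mg
folic acid: 4.82 mg/L × 3.24 L = 15.617 mg
zinc sulfate heptahydrate: 34.8 mg/L × 3.24 L = 112.752 mg
casamino acids: 10.3 g/L × 3.24 L = 33.372 g

EDTA disodium salt 25.434 mg; folic acid 15.617 mg; zinc sulfate heptahydrate 112.752 mg; casamino acids 33.372 g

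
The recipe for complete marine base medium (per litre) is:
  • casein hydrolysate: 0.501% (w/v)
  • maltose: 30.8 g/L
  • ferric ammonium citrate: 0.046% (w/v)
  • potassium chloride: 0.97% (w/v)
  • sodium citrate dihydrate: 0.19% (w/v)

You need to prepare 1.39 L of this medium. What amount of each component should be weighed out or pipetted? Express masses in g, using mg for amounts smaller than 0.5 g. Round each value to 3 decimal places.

Scale factor relative to 1 L: 1.39.
casein hydrolysate: 0.501 g per 100 mL × 1390 mL ÷ 100 = 6.964 g
maltose: 30.8 g/L × 1.39 L = 42.812 g
ferric ammonium citrate: 0.046% w/v = 0.46 g/L → 0.46 × 1.39 L = 0.639 g
potassium chloride: 0.97 g per 100 mL × 1390 mL ÷ 100 = 13.483 g
sodium citrate dihydrate: 0.19% w/v = 1.9 g/L → 1.9 × 1.39 L = 2.641 g

casein hydrolysate 6.964 g; maltose 42.812 g; ferric ammonium citrate 0.639 g; potassium chloride 13.483 g; sodium citrate dihydrate 2.641 g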